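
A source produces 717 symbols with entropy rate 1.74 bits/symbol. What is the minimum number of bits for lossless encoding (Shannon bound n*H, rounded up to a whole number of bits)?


Minimum bits >= n * H = 717 * 1.74 = 1247.58, rounded up to a whole number of bits = 1248

1248 bits


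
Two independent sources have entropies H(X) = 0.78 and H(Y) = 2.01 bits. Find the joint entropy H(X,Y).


For independent variables, H(X,Y) = H(X) + H(Y) = 0.78 + 2.01 = 2.79

2.79 bits


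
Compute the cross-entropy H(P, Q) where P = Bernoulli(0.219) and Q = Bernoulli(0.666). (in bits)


H(P,Q) = -p*log2(q) - (1-p)*log2(1-q). -0.219*log2(0.666) = 0.128423; -0.781*log2(0.334) = 1.235604. H(P,Q) = 0.128423 + 1.235604 = 1.364

1.364 bits


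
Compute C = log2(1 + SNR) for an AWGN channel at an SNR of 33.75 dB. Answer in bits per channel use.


SNR_linear = 10^(33.75/10) = 2371.3737; C = log2(1 + SNR_linear) = log2(1 + 2371.3737) = 11.2121

11.2121 bits/channel use


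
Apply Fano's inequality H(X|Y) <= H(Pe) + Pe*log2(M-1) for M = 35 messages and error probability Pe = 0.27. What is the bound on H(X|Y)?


H(Pe) = -Pe*log2(Pe) - (1-Pe)*log2(1-Pe) = -0.27*log2(0.27) - 0.73*log2(0.73) = 0.510022 + 0.331443 = 0.8415. Pe*log2(M-1) = 0.27*log2(34) = 1.373615. Bound = H(Pe) + Pe*log2(M-1) = 0.510022 + 0.331443 + 1.373615 = 2.2151

2.2151 bits


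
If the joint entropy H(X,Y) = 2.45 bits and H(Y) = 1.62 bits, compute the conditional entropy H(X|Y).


H(X|Y) = H(X,Y) - H(Y) = 2.45 - 1.62 = 0.83

0.83 bits


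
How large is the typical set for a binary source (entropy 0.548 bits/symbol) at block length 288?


log2|A_typical| = nH = 288 * 0.548 = 157.824, so |A_typical| ~ 2^157.824 = 3.234e+47

3.234e+47


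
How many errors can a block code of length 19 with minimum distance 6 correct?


Correction capability = floor((d-1)/2) = floor((6-1)/2) = 2

2 errors


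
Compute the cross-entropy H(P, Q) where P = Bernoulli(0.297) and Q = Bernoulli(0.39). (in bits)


H(P,Q) = -p*log2(q) - (1-p)*log2(1-q). -0.297*log2(0.39) = 0.403461; -0.703*log2(0.61) = 0.501323. H(P,Q) = 0.403461 + 0.501323 = 0.9048

0.9048 bits


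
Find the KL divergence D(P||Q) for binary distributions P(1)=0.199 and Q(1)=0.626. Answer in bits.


KL = p*log2(p/q) + (1-p)*log2((1-p)/(1-q)) = 0.199*log2(0.199/0.626) + 0.801*log2(0.801/0.374) = 0.5511

0.5511 bits


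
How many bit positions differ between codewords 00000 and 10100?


Count differing positions: ^ . ^ . . = 2 differences

2


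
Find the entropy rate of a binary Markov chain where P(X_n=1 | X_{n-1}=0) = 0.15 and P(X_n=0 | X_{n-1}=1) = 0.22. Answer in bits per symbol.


Stationary distribution: pi_0 = p10/(p01+p10) = 0.5946, pi_1 = 0.4054. Entropy rate H' = pi_0*H(p01) + pi_1*H(p10) = 0.5946*0.6098 + 0.4054*0.7602 = 0.6708

0.6708 bits/symbol


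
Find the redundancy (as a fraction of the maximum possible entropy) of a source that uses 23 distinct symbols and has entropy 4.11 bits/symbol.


H_max = log2(K) = log2(23) = 4.5236 bits/symbol. Redundancy = 1 - H/H_max = 1 - 4.11/4.5236 = 1 - 0.9086 = 0.0914

0.0914


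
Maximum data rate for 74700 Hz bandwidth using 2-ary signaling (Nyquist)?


Rate = 2 * B * log2(M) = 2 * 74700 * 1.0 = 149400.0

149400.0 bps


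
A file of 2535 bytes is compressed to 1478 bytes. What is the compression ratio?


Ratio = original / compressed = 2535 / 1478 = 1.7152

1.7152


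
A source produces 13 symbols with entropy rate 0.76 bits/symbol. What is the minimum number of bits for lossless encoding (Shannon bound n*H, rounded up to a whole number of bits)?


Minimum bits >= n * H = 13 * 0.76 = 9.88, rounded up to a whole number of bits = 10

10 bits


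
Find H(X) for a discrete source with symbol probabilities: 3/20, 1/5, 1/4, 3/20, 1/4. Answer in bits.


H = -sum(p_i * log2(p_i)). Terms: -(3/20)*log2(3/20) = 0.410545; -(1/5)*log2(1/5) = 0.464386; -(1/4)*log2(1/4) = 0.500000; -(3/20)*log2(3/20) = 0.410545; -(1/4)*log2(1/4) = 0.500000. H = 0.410545 + 0.464386 + 0.500000 + 0.410545 + 0.500000 = 2.2855

2.2855 bits


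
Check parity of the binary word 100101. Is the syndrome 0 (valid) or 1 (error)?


Syndrome = XOR of all bits = 1 XOR 0 XOR 0 XOR 1 XOR 0 XOR 1 = 1

1


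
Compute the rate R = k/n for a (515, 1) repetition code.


Rate = k/n = 1/515

1/515


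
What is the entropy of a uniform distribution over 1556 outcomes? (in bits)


H = log2(n) = log2(1556) = 10.6036

10.6036 bits


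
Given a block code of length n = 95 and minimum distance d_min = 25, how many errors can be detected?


Detection capability = d_min - 1 = 25 - 1 = 24

24 errors


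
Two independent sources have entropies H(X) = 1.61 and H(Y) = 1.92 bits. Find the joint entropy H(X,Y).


For independent variables, H(X,Y) = H(X) + H(Y) = 1.61 + 1.92 = 3.53

3.53 bits


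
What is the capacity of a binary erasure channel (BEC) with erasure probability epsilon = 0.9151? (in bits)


C = 1 - epsilon = 1 - 0.9151 = 0.0849

0.0849 bits


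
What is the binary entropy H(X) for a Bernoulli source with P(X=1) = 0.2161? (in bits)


H = -p*log2(p) - (1-p)*log2(1-p). -0.2161*log2(0.2161) = 0.477630; -0.7839*log2(0.7839) = 0.275352. H = 0.477630 + 0.275352 = 0.753

0.753 bits


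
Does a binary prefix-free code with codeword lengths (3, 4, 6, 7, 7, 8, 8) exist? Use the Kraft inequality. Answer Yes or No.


Kraft sum = sum(2^(-l_i)) = 0.2266, need <= 1. Result: satisfied (a binary prefix-free code with these lengths exists)

Yes


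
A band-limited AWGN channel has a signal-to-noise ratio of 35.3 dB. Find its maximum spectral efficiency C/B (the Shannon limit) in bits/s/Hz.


SNR_linear = 10^(35.3/10) = 3388.4416; C/B = log2(1 + SNR_linear) = log2(1 + 3388.4416) = 11.7268

11.7268 bits/s/Hz


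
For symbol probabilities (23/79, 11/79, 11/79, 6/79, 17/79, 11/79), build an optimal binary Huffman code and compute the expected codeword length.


Huffman construction (repeatedly merge the two least-probable nodes; each merge adds 1 bit to every symbol beneath it): 6/79 + 11/79 = 17/79; 11/79 + 11/79 = 22/79; 17/79 + 17/79 = 34/79; 22/79 + 23/79 = 45/79; 34/79 + 45/79 = 1. Resulting codeword lengths (in the order the probabilities were given): (2, 3, 3, 3, 2, 3). L_avg = sum(p_i * l_i) = 23/79*2 + 11/79*3 + 11/79*3 + 6/79*3 + 17/79*2 + 11/79*3 = 197/79 = 2.4937

2.4937 bits


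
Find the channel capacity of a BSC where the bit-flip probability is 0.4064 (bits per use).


H(p) = -p*log2(p) - (1-p)*log2(1-p) = -0.4064*log2(0.4064) - 0.5936*log2(0.5936) = 0.527925 + 0.446647 = 0.9746. C = 1 - H(p) = 1 - 0.9746 = 0.0254

0.0254 bits


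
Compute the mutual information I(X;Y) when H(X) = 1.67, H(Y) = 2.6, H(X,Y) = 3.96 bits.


I(X;Y) = H(X) + H(Y) - H(X,Y) = 1.67 + 2.6 - 3.96 = 0.31

0.31 bits


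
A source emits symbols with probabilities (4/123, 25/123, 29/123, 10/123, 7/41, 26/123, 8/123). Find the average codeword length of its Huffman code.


Huffman construction (repeatedly merge the two least-probable nodes; each merge adds 1 bit to every symbol beneath it): 4/123 + 8/123 = 4/41; 10/123 + 4/41 = 22/123; 7/41 + 22/123 = 43/123; 25/123 + 26/123 = 17/41; 29/123 + 43/123 = 24/41; 17/41 + 24/41 = 1. Resulting codeword lengths (in the order the probabilities were given): (5, 2, 2, 4, 3, 2, 5). L_avg = sum(p_i * l_i) = 4/123*5 + 25/123*2 + 29/123*2 + 10/123*4 + 7/41*3 + 26/123*2 + 8/123*5 = 323/123 = 2.626

2.626 bits


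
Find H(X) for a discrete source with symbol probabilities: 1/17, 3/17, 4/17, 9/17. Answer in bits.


H = -sum(p_i * log2(p_i)). Terms: -(1/17)*log2(1/17) = 0.240439; -(3/17)*log2(3/17) = 0.441618; -(4/17)*log2(4/17) = 0.491168; -(9/17)*log2(9/17) = 0.485755. H = 0.240439 + 0.441618 + 0.491168 + 0.485755 = 1.659

1.659 bits


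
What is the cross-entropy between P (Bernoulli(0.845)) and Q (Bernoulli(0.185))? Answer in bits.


H(P,Q) = -p*log2(q) - (1-p)*log2(1-q). -0.845*log2(0.185) = 2.057070; -0.155*log2(0.815) = 0.045745. H(P,Q) = 2.057070 + 0.045745 = 2.1028

2.1028 bits


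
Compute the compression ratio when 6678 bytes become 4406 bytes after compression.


Ratio = original / compressed = 6678 / 4406 = 1.5157

1.5157


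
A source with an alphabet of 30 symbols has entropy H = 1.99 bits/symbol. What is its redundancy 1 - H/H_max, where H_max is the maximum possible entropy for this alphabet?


H_max = log2(K) = log2(30) = 4.9069 bits/symbol. Redundancy = 1 - H/H_max = 1 - 1.99/4.9069 = 1 - 0.4056 = 0.5944

0.5944


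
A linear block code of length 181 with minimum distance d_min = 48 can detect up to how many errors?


Detection capability = d_min - 1 = 48 - 1 = 47

47 errors


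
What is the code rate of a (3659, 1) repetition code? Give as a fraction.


Rate = k/n = 1/3659

1/3659


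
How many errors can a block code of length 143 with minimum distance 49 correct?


Correction capability = floor((d-1)/2) = floor((49-1)/2) = 24

24 errors


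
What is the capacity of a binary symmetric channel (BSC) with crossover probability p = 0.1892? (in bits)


H(p) = -p*log2(p) - (1-p)*log2(1-p) = -0.1892*log2(0.1892) - 0.8108*log2(0.8108) = 0.454461 + 0.245333 = 0.6998. C = 1 - H(p) = 1 - 0.6998 = 0.3002

0.3002 bits


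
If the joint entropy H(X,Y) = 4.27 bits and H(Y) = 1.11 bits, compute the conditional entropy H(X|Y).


H(X|Y) = H(X,Y) - H(Y) = 4.27 - 1.11 = 3.16

3.16 bits


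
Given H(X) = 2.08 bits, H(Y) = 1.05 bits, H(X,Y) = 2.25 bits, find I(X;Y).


I(X;Y) = H(X) + H(Y) - H(X,Y) = 2.08 + 1.05 - 2.25 = 0.88

0.88 bits


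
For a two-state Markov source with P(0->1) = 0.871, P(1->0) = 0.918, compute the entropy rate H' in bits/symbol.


Stationary distribution: pi_0 = p10/(p01+p10) = 0.5131, pi_1 = 0.4869. Entropy rate H' = pi_0*H(p01) + pi_1*H(p10) = 0.5131*0.5547 + 0.4869*0.4092 = 0.4838

0.4838 bits/symbol


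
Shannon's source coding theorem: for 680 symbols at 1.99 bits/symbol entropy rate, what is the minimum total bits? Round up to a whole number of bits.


Minimum bits >= n * H = 680 * 1.99 = 1353.2, rounded up to a whole number of bits = 1354

1354 bits


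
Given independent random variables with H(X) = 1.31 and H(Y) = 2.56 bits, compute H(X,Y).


For independent variables, H(X,Y) = H(X) + H(Y) = 1.31 + 2.56 = 3.87

3.87 bits


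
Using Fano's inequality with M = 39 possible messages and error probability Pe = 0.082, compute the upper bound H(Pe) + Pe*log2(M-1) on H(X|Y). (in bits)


H(Pe) = -Pe*log2(Pe) - (1-Pe)*log2(1-Pe) = -0.082*log2(0.082) - 0.918*log2(0.918) = 0.295875 + 0.113312 = 0.4092. Pe*log2(M-1) = 0.082*log2(38) = 0.430330. Bound = H(Pe) + Pe*log2(M-1) = 0.295875 + 0.113312 + 0.430330 = 0.8395

0.8395 bits


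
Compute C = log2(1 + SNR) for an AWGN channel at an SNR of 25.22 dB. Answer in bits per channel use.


SNR_linear = 10^(25.22/10) = 332.6596; C = log2(1 + SNR_linear) = log2(1 + 332.6596) = 8.3822

8.3822 bits/channel use


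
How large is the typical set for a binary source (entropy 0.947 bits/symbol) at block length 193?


log2|A_typical| = nH = 193 * 0.947 = 182.771, so |A_typical| ~ 2^182.771 = 1.046e+55

1.046e+55


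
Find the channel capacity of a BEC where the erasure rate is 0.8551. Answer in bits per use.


C = 1 - epsilon = 1 - 0.8551 = 0.1449

0.1449 bits


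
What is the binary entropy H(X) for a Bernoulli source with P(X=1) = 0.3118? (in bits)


H = -p*log2(p) - (1-p)*log2(1-p). -0.3118*log2(0.3118) = 0.524232; -0.6882*log2(0.6882) = 0.371009. H = 0.524232 + 0.371009 = 0.8952

0.8952 bits


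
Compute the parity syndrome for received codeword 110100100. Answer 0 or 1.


Syndrome = XOR of all bits = 1 XOR 1 XOR 0 XOR 1 XOR 0 XOR 0 XOR 1 XOR 0 XOR 0 = 0

0


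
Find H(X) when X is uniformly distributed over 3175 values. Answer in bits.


H = log2(n) = log2(3175) = 11.6325

11.6325 bits


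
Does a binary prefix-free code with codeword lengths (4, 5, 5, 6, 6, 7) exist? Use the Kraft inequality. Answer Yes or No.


Kraft sum = sum(2^(-l_i)) = 0.1641, need <= 1. Result: satisfied (a binary prefix-free code with these lengths exists)

Yes


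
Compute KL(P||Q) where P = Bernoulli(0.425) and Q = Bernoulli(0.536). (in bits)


KL = p*log2(p/q) + (1-p)*log2((1-p)/(1-q)) = 0.425*log2(0.425/0.536) + 0.575*log2(0.575/0.464) = 0.0356

0.0356 bits


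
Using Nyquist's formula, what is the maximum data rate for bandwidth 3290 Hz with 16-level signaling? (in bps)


Rate = 2 * B * log2(M) = 2 * 3290 * 4.0 = 26320.0

26320.0 bps


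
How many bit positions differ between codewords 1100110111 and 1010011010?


Count differing positions: . ^ ^ . ^ . ^ ^ . ^ = 6 differences

6


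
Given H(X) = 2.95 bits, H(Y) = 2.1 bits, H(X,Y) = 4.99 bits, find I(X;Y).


I(X;Y) = H(X) + H(Y) - H(X,Y) = 2.95 + 2.1 - 4.99 = 0.06

0.06 bits


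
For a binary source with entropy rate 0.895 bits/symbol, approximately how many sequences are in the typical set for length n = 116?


log2|A_typical| = nH = 116 * 0.895 = 103.82, so |A_typical| ~ 2^103.82 = 1.790e+31

1.790e+31


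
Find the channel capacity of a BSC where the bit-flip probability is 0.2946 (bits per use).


H(p) = -p*log2(p) - (1-p)*log2(1-p) = -0.2946*log2(0.2946) - 0.7054*log2(0.7054) = 0.519430 + 0.355159 = 0.8746. C = 1 - H(p) = 1 - 0.8746 = 0.1254

0.1254 bits


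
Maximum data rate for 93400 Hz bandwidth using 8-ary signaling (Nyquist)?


Rate = 2 * B * log2(M) = 2 * 93400 * 3.0 = 560400.0

560400.0 bps


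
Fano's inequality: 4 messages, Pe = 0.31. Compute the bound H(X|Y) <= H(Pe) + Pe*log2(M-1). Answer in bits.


H(Pe) = -Pe*log2(Pe) - (1-Pe)*log2(1-Pe) = -0.31*log2(0.31) - 0.69*log2(0.69) = 0.523795 + 0.369379 = 0.8932. Pe*log2(M-1) = 0.31*log2(3) = 0.491338. Bound = H(Pe) + Pe*log2(M-1) = 0.523795 + 0.369379 + 0.491338 = 1.3845

1.3845 bits


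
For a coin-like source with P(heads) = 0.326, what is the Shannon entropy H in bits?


H = -p*log2(p) - (1-p)*log2(1-p). -0.326*log2(0.326) = 0.527160; -0.674*log2(0.674) = 0.383627. H = 0.527160 + 0.383627 = 0.9108

0.9108 bits


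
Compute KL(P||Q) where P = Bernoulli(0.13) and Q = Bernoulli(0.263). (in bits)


KL = p*log2(p/q) + (1-p)*log2((1-p)/(1-q)) = 0.13*log2(0.13/0.263) + 0.87*log2(0.87/0.737) = 0.0761

0.0761 bits


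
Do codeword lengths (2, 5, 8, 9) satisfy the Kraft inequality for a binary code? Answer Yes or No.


Kraft sum = sum(2^(-l_i)) = 0.2871, need <= 1. Result: satisfied (a binary prefix-free code with these lengths exists)

Yes


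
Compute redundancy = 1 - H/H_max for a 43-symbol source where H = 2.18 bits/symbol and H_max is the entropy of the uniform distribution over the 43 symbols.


H_max = log2(K) = log2(43) = 5.4263 bits/symbol. Redundancy = 1 - H/H_max = 1 - 2.18/5.4263 = 1 - 0.4017 = 0.5983

0.5983


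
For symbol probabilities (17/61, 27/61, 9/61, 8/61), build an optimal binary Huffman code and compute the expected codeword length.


Huffman construction (repeatedly merge the two least-probable nodes; each merge adds 1 bit to every symbol beneath it): 8/61 + 9/61 = 17/61; 17/61 + 17/61 = 34/61; 27/61 + 34/61 = 1. Resulting codeword lengths (in the order the probabilities were given): (2, 1, 3, 3). L_avg = sum(p_i * l_i) = 17/61*2 + 27/61*1 + 9/61*3 + 8/61*3 = 112/61 = 1.8361

1.8361 bits


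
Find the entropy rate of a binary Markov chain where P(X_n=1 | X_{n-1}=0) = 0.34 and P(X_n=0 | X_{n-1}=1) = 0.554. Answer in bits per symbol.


Stationary distribution: pi_0 = p10/(p01+p10) = 0.6197, pi_1 = 0.3803. Entropy rate H' = pi_0*H(p01) + pi_1*H(p10) = 0.6197*0.9248 + 0.3803*0.9916 = 0.9502

0.9502 bits/symbol


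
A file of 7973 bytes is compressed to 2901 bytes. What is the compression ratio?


Ratio = original / compressed = 7973 / 2901 = 2.7484

2.7484


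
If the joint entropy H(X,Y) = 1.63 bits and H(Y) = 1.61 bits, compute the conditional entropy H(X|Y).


H(X|Y) = H(X,Y) - H(Y) = 1.63 - 1.61 = 0.02

0.02 bits


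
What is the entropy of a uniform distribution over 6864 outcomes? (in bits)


H = log2(n) = log2(6864) = 12.7448

12.7448 bits


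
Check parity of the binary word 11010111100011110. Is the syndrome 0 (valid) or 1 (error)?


Syndrome = XOR of all bits = 1 XOR 1 XOR 0 XOR 1 XOR 0 XOR 1 XOR 1 XOR 1 XOR 1 XOR 0 XOR 0 XOR 0 XOR 1 XOR 1 XOR 1 XOR 1 XOR 0 = 1

1


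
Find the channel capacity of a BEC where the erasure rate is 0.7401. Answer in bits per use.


C = 1 - epsilon = 1 - 0.7401 = 0.2599

0.2599 bits


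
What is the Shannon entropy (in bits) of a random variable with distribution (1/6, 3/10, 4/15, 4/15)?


H = -sum(p_i * log2(p_i)). Terms: -(1/6)*log2(1/6) = 0.430827; -(3/10)*log2(3/10) = 0.521090; -(4/15)*log2(4/15) = 0.508504; -(4/15)*log2(4/15) = 0.508504. H = 0.430827 + 0.521090 + 0.508504 + 0.508504 = 1.9689

1.9689 bits


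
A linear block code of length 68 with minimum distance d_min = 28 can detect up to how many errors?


Detection capability = d_min - 1 = 28 - 1 = 27

27 errors


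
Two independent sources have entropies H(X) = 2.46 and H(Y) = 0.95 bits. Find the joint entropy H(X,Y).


For independent variables, H(X,Y) = H(X) + H(Y) = 2.46 + 0.95 = 3.41

3.41 bits


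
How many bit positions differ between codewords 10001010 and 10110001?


Count differing positions: . . ^ ^ ^ . ^ ^ = 5 differences

5


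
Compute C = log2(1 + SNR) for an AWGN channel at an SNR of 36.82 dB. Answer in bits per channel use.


SNR_linear = 10^(36.82/10) = 4808.3935; C = log2(1 + SNR_linear) = log2(1 + 4808.3935) = 12.2316

12.2316 bits/channel use


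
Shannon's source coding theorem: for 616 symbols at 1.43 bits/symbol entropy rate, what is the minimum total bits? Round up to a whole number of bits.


Minimum bits >= n * H = 616 * 1.43 = 880.88, rounded up to a whole number of bits = 881

881 bits


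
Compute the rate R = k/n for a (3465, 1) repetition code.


Rate = k/n = 1/3465

1/3465


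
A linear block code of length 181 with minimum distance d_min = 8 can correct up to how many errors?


Correction capability = floor((d-1)/2) = floor((8-1)/2) = 3

3 errors


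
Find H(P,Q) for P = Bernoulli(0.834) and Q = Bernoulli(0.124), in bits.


H(P,Q) = -p*log2(q) - (1-p)*log2(1-q). -0.834*log2(0.124) = 2.511664; -0.166*log2(0.876) = 0.031706. H(P,Q) = 2.511664 + 0.031706 = 2.5434

2.5434 bits


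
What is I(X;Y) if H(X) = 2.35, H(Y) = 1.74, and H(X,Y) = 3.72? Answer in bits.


I(X;Y) = H(X) + H(Y) - H(X,Y) = 2.35 + 1.74 - 3.72 = 0.37

0.37 bits


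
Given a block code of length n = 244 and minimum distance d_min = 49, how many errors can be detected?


Detection capability = d_min - 1 = 49 - 1 = 48

48 errors


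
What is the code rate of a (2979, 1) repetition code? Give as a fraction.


Rate = k/n = 1/2979

1/2979


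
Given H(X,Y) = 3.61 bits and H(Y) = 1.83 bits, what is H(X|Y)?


H(X|Y) = H(X,Y) - H(Y) = 3.61 - 1.83 = 1.78

1.78 bits


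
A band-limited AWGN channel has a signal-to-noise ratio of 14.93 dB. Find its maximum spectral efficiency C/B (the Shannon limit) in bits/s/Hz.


SNR_linear = 10^(14.93/10) = 31.1172; C/B = log2(1 + SNR_linear) = log2(1 + 31.1172) = 5.0053

5.0053 bits/s/Hz


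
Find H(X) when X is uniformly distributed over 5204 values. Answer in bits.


H = log2(n) = log2(5204) = 12.3454

12.3454 bits


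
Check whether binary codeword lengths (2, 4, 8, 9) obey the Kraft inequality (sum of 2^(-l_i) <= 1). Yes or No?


Kraft sum = sum(2^(-l_i)) = 0.3184, need <= 1. Result: satisfied (a binary prefix-free code with these lengths exists)

Yes


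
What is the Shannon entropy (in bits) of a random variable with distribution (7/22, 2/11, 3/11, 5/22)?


H = -sum(p_i * log2(p_i)). Terms: -(7/22)*log2(7/22) = 0.525661; -(2/11)*log2(2/11) = 0.447169; -(3/11)*log2(3/11) = 0.511219; -(5/22)*log2(5/22) = 0.485796. H = 0.525661 + 0.447169 + 0.511219 + 0.485796 = 1.9698

1.9698 bits


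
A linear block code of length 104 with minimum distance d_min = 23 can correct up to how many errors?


Correction capability = floor((d-1)/2) = floor((23-1)/2) = 11

11 errors


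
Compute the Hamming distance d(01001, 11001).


Count differing positions: ^ . . . . = 1 differences

1


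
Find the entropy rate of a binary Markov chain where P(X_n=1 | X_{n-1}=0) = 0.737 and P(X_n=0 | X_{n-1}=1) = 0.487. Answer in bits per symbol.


Stationary distribution: pi_0 = p10/(p01+p10) = 0.3979, pi_1 = 0.6021. Entropy rate H' = pi_0*H(p01) + pi_1*H(p10) = 0.3979*0.8312 + 0.6021*0.9995 = 0.9326

0.9326 bits/symbol


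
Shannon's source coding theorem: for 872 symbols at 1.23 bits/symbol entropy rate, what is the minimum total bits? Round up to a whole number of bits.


Minimum bits >= n * H = 872 * 1.23 = 1072.56, rounded up to a whole number of bits = 1073

1073 bits


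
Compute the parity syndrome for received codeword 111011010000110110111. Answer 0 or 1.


Syndrome = XOR of all bits = 1 XOR 1 XOR 1 XOR 0 XOR 1 XOR 1 XOR 0 XOR 1 XOR 0 XOR 0 XOR 0 XOR 0 XOR 1 XOR 1 XOR 0 XOR 1 XOR 1 XOR 0 XOR 1 XOR 1 XOR 1 = 1

1


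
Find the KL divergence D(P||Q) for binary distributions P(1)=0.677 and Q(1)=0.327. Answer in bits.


KL = p*log2(p/q) + (1-p)*log2((1-p)/(1-q)) = 0.677*log2(0.677/0.327) + 0.323*log2(0.323/0.673) = 0.3687

0.3687 bits


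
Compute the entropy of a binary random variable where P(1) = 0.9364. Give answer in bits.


H = -p*log2(p) - (1-p)*log2(1-p). -0.9364*log2(0.9364) = 0.088774; -0.0636*log2(0.0636) = 0.252799. H = 0.088774 + 0.252799 = 0.3416

0.3416 bits


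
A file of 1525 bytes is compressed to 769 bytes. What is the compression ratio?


Ratio = original / compressed = 1525 / 769 = 1.9831

1.9831


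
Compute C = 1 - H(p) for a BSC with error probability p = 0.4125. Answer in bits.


H(p) = -p*log2(p) - (1-p)*log2(1-p) = -0.4125*log2(0.4125) - 0.5875*log2(0.5875) = 0.526983 + 0.450812 = 0.9778. C = 1 - H(p) = 1 - 0.9778 = 0.0222

0.0222 bits


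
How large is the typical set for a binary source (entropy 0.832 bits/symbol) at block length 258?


log2|A_typical| = nH = 258 * 0.832 = 214.656, so |A_typical| ~ 2^214.656 = 4.149e+64

4.149e+64


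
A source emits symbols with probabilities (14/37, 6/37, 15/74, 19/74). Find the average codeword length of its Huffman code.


Huffman construction (repeatedly merge the two least-probable nodes; each merge adds 1 bit to every symbol beneath it): 6/37 + 15/74 = 27/74; 19/74 + 27/74 = 23/37; 14/37 + 23/37 = 1. Resulting codeword lengths (in the order the probabilities were given): (1, 3, 3, 2). L_avg = sum(p_i * l_i) = 14/37*1 + 6/37*3 + 15/74*3 + 19/74*2 = 147/74 = 1.9865

1.9865 bits


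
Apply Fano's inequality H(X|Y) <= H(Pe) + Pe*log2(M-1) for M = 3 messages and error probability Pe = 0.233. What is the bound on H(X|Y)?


H(Pe) = -Pe*log2(Pe) - (1-Pe)*log2(1-Pe) = -0.233*log2(0.233) - 0.767*log2(0.767) = 0.489672 + 0.293532 = 0.7832. Pe*log2(M-1) = 0.233*log2(2) = 0.233000. Bound = H(Pe) + Pe*log2(M-1) = 0.489672 + 0.293532 + 0.233000 = 1.0162

1.0162 bits


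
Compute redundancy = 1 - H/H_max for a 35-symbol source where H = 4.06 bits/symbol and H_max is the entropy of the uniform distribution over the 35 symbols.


H_max = log2(K) = log2(35) = 5.1293 bits/symbol. Redundancy = 1 - H/H_max = 1 - 4.06/5.1293 = 1 - 0.7915 = 0.2085

0.2085


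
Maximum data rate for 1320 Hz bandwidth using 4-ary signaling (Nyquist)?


Rate = 2 * B * log2(M) = 2 * 1320 * 2.0 = 5280.0

5280.0 bps


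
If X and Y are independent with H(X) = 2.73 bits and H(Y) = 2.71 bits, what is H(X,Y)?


For independent variables, H(X,Y) = H(X) + H(Y) = 2.73 + 2.71 = 5.44

5.44 bits


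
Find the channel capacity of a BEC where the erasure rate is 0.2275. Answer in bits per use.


C = 1 - epsilon = 1 - 0.2275 = 0.7725

0.7725 bits


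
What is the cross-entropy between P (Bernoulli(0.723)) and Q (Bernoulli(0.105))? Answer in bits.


H(P,Q) = -p*log2(q) - (1-p)*log2(1-q). -0.723*log2(0.105) = 2.350863; -0.277*log2(0.895) = 0.044331. H(P,Q) = 2.350863 + 0.044331 = 2.3952

2.3952 bits


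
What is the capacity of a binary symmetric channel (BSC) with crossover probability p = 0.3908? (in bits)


H(p) = -p*log2(p) - (1-p)*log2(1-p) = -0.3908*log2(0.3908) - 0.6092*log2(0.6092) = 0.529728 + 0.435585 = 0.9653. C = 1 - H(p) = 1 - 0.9653 = 0.0347

0.0347 bits


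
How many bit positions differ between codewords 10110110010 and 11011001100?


Count differing positions: . ^ ^ . ^ ^ ^ ^ ^ ^ . = 8 differences

8


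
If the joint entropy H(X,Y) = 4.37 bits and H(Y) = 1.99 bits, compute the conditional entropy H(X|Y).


H(X|Y) = H(X,Y) - H(Y) = 4.37 - 1.99 = 2.38

2.38 bits


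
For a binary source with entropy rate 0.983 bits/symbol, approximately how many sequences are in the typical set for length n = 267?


log2|A_typical| = nH = 267 * 0.983 = 262.461, so |A_typical| ~ 2^262.461 = 1.020e+79

1.020e+79


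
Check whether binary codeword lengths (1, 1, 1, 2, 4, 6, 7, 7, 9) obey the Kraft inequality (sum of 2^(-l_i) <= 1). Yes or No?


Kraft sum = sum(2^(-l_i)) = 1.8457, need <= 1. Result: violated (a binary prefix-free code with these lengths cannot exist)

No


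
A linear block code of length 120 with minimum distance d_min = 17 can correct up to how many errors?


Correction capability = floor((d-1)/2) = floor((17-1)/2) = 8

8 errors


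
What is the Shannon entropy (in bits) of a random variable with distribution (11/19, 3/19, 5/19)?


H = -sum(p_i * log2(p_i)). Terms: -(11/19)*log2(11/19) = 0.456498; -(3/19)*log2(3/19) = 0.420468; -(5/19)*log2(5/19) = 0.506842. H = 0.456498 + 0.420468 + 0.506842 = 1.3838

1.3838 bits


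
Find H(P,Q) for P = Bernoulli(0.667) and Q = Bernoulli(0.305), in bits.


H(P,Q) = -p*log2(q) - (1-p)*log2(1-q). -0.667*log2(0.305) = 1.142650; -0.333*log2(0.695) = 0.174797. H(P,Q) = 1.142650 + 0.174797 = 1.3174

1.3174 bits


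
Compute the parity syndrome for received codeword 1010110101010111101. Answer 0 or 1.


Syndrome = XOR of all bits = 1 XOR 0 XOR 1 XOR 0 XOR 1 XOR 1 XOR 0 XOR 1 XOR 0 XOR 1 XOR 0 XOR 1 XOR 0 XOR 1 XOR 1 XOR 1 XOR 1 XOR 0 XOR 1 = 0

0


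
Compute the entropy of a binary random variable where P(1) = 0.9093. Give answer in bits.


H = -p*log2(p) - (1-p)*log2(1-p). -0.9093*log2(0.9093) = 0.124730; -0.0907*log2(0.0907) = 0.314072. H = 0.124730 + 0.314072 = 0.4388

0.4388 bits


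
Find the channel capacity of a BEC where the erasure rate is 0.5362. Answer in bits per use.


C = 1 - epsilon = 1 - 0.5362 = 0.4638

0.4638 bits


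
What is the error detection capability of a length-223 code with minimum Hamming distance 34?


Detection capability = d_min - 1 = 34 - 1 = 33

33 errors


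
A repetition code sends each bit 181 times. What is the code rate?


Rate = k/n = 1/181

1/181


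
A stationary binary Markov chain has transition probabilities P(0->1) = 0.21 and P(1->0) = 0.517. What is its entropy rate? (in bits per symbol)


Stationary distribution: pi_0 = p10/(p01+p10) = 0.7111, pi_1 = 0.2889. Entropy rate H' = pi_0*H(p01) + pi_1*H(p10) = 0.7111*0.7415 + 0.2889*0.9992 = 0.8159

0.8159 bits/symbol


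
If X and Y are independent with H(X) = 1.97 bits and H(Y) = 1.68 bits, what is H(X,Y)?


For independent variables, H(X,Y) = H(X) + H(Y) = 1.97 + 1.68 = 3.65

3.65 bits


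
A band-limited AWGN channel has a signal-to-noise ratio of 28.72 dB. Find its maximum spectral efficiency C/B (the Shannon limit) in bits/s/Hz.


SNR_linear = 10^(28.72/10) = 744.732; C/B = log2(1 + SNR_linear) = log2(1 + 744.732) = 9.5425

9.5425 bits/s/Hz


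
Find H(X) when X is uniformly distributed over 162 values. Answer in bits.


H = log2(n) = log2(162) = 7.3399

7.3399 bits


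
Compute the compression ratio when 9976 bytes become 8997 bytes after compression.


Ratio = original / compressed = 9976 / 8997 = 1.1088

1.1088


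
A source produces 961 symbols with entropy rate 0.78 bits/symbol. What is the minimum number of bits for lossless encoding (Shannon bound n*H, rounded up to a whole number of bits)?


Minimum bits >= n * H = 961 * 0.78 = 749.58, rounded up to a whole number of bits = 750

750 bits


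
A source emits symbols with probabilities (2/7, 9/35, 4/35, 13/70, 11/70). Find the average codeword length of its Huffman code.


Huffman construction (repeatedly merge the two least-probable nodes; each merge adds 1 bit to every symbol beneath it): 4/35 + 11/70 = 19/70; 13/70 + 9/35 = 31/70; 19/70 + 2/7 = 39/70; 31/70 + 39/70 = 1. Resulting codeword lengths (in the order the probabilities were given): (2, 2, 3, 2, 3). L_avg = sum(p_i * l_i) = 2/7*2 + 9/35*2 + 4/35*3 + 13/70*2 + 11/70*3 = 159/70 = 2.2714

2.2714 bits


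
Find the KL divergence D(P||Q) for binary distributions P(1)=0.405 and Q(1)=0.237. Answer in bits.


KL = p*log2(p/q) + (1-p)*log2((1-p)/(1-q)) = 0.405*log2(0.405/0.237) + 0.595*log2(0.595/0.763) = 0.0996

0.0996 bits


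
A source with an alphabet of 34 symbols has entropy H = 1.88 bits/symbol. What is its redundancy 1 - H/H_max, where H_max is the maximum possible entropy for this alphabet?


H_max = log2(K) = log2(34) = 5.0875 bits/symbol. Redundancy = 1 - H/H_max = 1 - 1.88/5.0875 = 1 - 0.3695 = 0.6305

0.6305


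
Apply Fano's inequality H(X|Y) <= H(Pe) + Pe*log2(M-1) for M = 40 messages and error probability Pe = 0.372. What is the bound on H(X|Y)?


H(Pe) = -Pe*log2(Pe) - (1-Pe)*log2(1-Pe) = -0.372*log2(0.372) - 0.628*log2(0.628) = 0.530705 + 0.421491 = 0.9522. Pe*log2(M-1) = 0.372*log2(39) = 1.966170. Bound = H(Pe) + Pe*log2(M-1) = 0.530705 + 0.421491 + 1.966170 = 2.9184

2.9184 bits


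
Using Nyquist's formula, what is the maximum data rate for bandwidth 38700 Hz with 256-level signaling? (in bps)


Rate = 2 * B * log2(M) = 2 * 38700 * 8.0 = 619200.0

619200.0 bps


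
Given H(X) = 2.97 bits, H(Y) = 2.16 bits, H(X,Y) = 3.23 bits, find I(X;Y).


I(X;Y) = H(X) + H(Y) - H(X,Y) = 2.97 + 2.16 - 3.23 = 1.9

1.9 bits


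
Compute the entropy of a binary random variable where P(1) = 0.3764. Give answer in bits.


H = -p*log2(p) - (1-p)*log2(1-p). -0.3764*log2(0.3764) = 0.530597; -0.6236*log2(0.6236) = 0.424863. H = 0.530597 + 0.424863 = 0.9555

0.9555 bits


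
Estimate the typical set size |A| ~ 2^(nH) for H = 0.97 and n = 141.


log2|A_typical| = nH = 141 * 0.97 = 136.77, so |A_typical| ~ 2^136.77 = 1.485e+41

1.485e+41


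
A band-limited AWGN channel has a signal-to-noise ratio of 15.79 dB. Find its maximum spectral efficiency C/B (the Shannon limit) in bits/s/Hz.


SNR_linear = 10^(15.79/10) = 37.9315; C/B = log2(1 + SNR_linear) = log2(1 + 37.9315) = 5.2829

5.2829 bits/s/Hz


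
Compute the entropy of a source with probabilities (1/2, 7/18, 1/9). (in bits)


H = -sum(p_i * log2(p_i)). Terms: -(1/2)*log2(1/2) = 0.500000; -(7/18)*log2(7/18) = 0.529888; -(1/9)*log2(1/9) = 0.352214. H = 0.500000 + 0.529888 + 0.352214 = 1.3821

1.3821 bits


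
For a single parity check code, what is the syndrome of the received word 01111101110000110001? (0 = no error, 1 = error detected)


Syndrome = XOR of all bits = 0 XOR 1 XOR 1 XOR 1 XOR 1 XOR 1 XOR 0 XOR 1 XOR 1 XOR 1 XOR 0 XOR 0 XOR 0 XOR 0 XOR 1 XOR 1 XOR 0 XOR 0 XOR 0 XOR 1 = 1

1


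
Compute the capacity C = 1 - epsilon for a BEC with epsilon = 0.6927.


C = 1 - epsilon = 1 - 0.6927 = 0.3073

0.3073 bits


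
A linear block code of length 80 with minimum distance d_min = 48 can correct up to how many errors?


Correction capability = floor((d-1)/2) = floor((48-1)/2) = 23

23 errors


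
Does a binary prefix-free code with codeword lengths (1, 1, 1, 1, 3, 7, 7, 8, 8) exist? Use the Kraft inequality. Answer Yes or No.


Kraft sum = sum(2^(-l_i)) = 2.1484, need <= 1. Result: violated (a binary prefix-free code with these lengths cannot exist)

No


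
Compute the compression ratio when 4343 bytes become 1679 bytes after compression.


Ratio = original / compressed = 4343 / 1679 = 2.5867

2.5867


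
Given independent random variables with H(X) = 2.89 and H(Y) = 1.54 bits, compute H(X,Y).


For independent variables, H(X,Y) = H(X) + H(Y) = 2.89 + 1.54 = 4.43

4.43 bits


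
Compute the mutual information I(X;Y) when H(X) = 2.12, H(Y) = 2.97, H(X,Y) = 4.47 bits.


I(X;Y) = H(X) + H(Y) - H(X,Y) = 2.12 + 2.97 - 4.47 = 0.62

0.62 bits


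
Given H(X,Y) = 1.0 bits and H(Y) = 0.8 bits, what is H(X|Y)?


H(X|Y) = H(X,Y) - H(Y) = 1.0 - 0.8 = 0.2

0.2 bits


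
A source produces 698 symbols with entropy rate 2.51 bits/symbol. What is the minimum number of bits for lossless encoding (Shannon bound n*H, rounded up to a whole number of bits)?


Minimum bits >= n * H = 698 * 2.51 = 1751.98, rounded up to a whole number of bits = 1752

1752 bits


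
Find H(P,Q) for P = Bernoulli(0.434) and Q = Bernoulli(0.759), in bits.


H(P,Q) = -p*log2(q) - (1-p)*log2(1-q). -0.434*log2(0.759) = 0.172657; -0.566*log2(0.241) = 1.161939. H(P,Q) = 0.172657 + 1.161939 = 1.3346

1.3346 bits


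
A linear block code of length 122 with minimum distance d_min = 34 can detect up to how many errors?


Detection capability = d_min - 1 = 34 - 1 = 33

33 errors


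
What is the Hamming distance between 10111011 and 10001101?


Count differing positions: . . ^ ^ . ^ ^ . = 4 differences

4


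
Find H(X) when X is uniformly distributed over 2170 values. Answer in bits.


H = log2(n) = log2(2170) = 11.0835

11.0835 bits


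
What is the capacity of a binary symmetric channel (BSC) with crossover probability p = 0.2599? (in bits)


H(p) = -p*log2(p) - (1-p)*log2(1-p) = -0.2599*log2(0.2599) - 0.7401*log2(0.7401) = 0.505238 + 0.321357 = 0.8266. C = 1 - H(p) = 1 - 0.8266 = 0.1734

0.1734 bits


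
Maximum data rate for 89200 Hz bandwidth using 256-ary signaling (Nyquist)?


Rate = 2 * B * log2(M) = 2 * 89200 * 8.0 = 1427200.0

1427200.0 bps


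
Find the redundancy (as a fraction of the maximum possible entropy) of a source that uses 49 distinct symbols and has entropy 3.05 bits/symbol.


H_max = log2(K) = log2(49) = 5.6147 bits/symbol. Redundancy = 1 - H/H_max = 1 - 3.05/5.6147 = 1 - 0.5432 = 0.4568

0.4568


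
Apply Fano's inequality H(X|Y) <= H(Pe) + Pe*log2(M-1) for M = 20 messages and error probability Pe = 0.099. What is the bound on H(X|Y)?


H(Pe) = -Pe*log2(Pe) - (1-Pe)*log2(1-Pe) = -0.099*log2(0.099) - 0.901*log2(0.901) = 0.330306 + 0.135511 = 0.4658. Pe*log2(M-1) = 0.099*log2(19) = 0.420545. Bound = H(Pe) + Pe*log2(M-1) = 0.330306 + 0.135511 + 0.420545 = 0.8864

0.8864 bits


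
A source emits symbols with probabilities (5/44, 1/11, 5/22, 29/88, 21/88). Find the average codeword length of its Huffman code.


Huffman construction (repeatedly merge the two least-probable nodes; each merge adds 1 bit to every symbol beneath it): 1/11 + 5/44 = 9/44; 9/44 + 5/22 = 19/44; 21/88 + 29/88 = 25/44; 19/44 + 25/44 = 1. Resulting codeword lengths (in the order the probabilities were given): (3, 3, 2, 2, 2). L_avg = sum(p_i * l_i) = 5/44*3 + 1/11*3 + 5/22*2 + 29/88*2 + 21/88*2 = 97/44 = 2.2045

2.2045 bits


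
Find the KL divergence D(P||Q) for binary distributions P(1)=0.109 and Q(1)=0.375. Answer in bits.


KL = p*log2(p/q) + (1-p)*log2((1-p)/(1-q)) = 0.109*log2(0.109/0.375) + 0.891*log2(0.891/0.625) = 0.2615

0.2615 bits


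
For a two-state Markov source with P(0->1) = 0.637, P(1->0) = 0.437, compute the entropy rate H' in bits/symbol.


Stationary distribution: pi_0 = p10/(p01+p10) = 0.4069, pi_1 = 0.5931. Entropy rate H' = pi_0*H(p01) + pi_1*H(p10) = 0.4069*0.9451 + 0.5931*0.9885 = 0.9709

0.9709 bits/symbol


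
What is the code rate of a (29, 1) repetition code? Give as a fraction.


Rate = k/n = 1/29

1/29


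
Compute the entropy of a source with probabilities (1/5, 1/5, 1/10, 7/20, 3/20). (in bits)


H = -sum(p_i * log2(p_i)). Terms: -(1/5)*log2(1/5) = 0.464386; -(1/5)*log2(1/5) = 0.464386; -(1/10)*log2(1/10) = 0.332193; -(7/20)*log2(7/20) = 0.530101; -(3/20)*log2(3/20) = 0.410545. H = 0.464386 + 0.464386 + 0.332193 + 0.530101 + 0.410545 = 2.2016

2.2016 bits


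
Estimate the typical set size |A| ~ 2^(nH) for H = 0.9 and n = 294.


log2|A_typical| = nH = 294 * 0.9 = 264.6, so |A_typical| ~ 2^264.6 = 4.493e+79

4.493e+79


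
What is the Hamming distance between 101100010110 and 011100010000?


Count differing positions: ^ ^ . . . . . . . ^ ^ . = 4 differences

4


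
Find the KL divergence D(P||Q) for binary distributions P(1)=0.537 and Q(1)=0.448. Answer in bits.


KL = p*log2(p/q) + (1-p)*log2((1-p)/(1-q)) = 0.537*log2(0.537/0.448) + 0.463*log2(0.463/0.552) = 0.0229

0.0229 bits


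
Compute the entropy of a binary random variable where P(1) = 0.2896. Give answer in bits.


H = -p*log2(p) - (1-p)*log2(1-p). -0.2896*log2(0.2896) = 0.517766; -0.7104*log2(0.7104) = 0.350438. H = 0.517766 + 0.350438 = 0.8682

0.8682 bits


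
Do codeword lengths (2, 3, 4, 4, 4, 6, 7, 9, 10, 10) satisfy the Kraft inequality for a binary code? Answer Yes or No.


Kraft sum = sum(2^(-l_i)) = 0.5898, need <= 1. Result: satisfied (a binary prefix-free code with these lengths exists)

Yes


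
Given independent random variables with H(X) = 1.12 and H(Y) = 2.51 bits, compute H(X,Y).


For independent variables, H(X,Y) = H(X) + H(Y) = 1.12 + 2.51 = 3.63

3.63 bits


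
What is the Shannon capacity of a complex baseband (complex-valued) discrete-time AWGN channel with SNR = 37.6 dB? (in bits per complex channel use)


SNR_linear = 10^(37.6/10) = 5754.3994; C = log2(1 + SNR_linear) = log2(1 + 5754.3994) = 12.4907

12.4907 bits/channel use


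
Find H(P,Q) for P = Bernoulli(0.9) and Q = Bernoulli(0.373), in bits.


H(P,Q) = -p*log2(q) - (1-p)*log2(1-q). -0.9*log2(0.373) = 1.280477; -0.1*log2(0.627) = 0.067346. H(P,Q) = 1.280477 + 0.067346 = 1.3478

1.3478 bits


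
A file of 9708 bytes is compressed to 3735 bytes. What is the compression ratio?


Ratio = original / compressed = 9708 / 3735 = 2.5992

2.5992


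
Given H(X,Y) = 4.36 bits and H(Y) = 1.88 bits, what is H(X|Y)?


H(X|Y) = H(X,Y) - H(Y) = 4.36 - 1.88 = 2.48

2.48 bits


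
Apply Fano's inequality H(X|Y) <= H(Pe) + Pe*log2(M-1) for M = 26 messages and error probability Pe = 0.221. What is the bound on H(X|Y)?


H(Pe) = -Pe*log2(Pe) - (1-Pe)*log2(1-Pe) = -0.221*log2(0.221) - 0.779*log2(0.779) = 0.481312 + 0.280677 = 0.762. Pe*log2(M-1) = 0.221*log2(25) = 1.026292. Bound = H(Pe) + Pe*log2(M-1) = 0.481312 + 0.280677 + 1.026292 = 1.7883

1.7883 bits


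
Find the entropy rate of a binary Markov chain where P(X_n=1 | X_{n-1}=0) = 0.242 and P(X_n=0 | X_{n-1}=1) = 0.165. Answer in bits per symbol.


Stationary distribution: pi_0 = p10/(p01+p10) = 0.4054, pi_1 = 0.5946. Entropy rate H' = pi_0*H(p01) + pi_1*H(p10) = 0.4054*0.7984 + 0.5946*0.6461 = 0.7078

0.7078 bits/symbol


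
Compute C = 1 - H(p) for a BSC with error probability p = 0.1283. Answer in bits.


H(p) = -p*log2(p) - (1-p)*log2(1-p) = -0.1283*log2(0.1283) - 0.8717*log2(0.8717) = 0.380077 + 0.172681 = 0.5528. C = 1 - H(p) = 1 - 0.5528 = 0.4472

0.4472 bits


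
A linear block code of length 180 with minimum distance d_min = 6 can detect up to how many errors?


Detection capability = d_min - 1 = 6 - 1 = 5

5 errors


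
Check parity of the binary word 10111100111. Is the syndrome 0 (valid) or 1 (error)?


Syndrome = XOR of all bits = 1 XOR 0 XOR 1 XOR 1 XOR 1 XOR 1 XOR 0 XOR 0 XOR 1 XOR 1 XOR 1 = 0

0


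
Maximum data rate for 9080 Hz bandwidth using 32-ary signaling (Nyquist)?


Rate = 2 * B * log2(M) = 2 * 9080 * 5.0 = 90800.0

90800.0 bps
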